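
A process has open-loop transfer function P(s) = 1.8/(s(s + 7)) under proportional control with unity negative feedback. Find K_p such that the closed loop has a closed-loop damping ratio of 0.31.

Closed-loop characteristic equation: s² + 7s + K_p·1.8 = 0.
So ω_n = √(1.8K_p) and 2ζω_n = 7, giving ζ = 7/(2√(1.8K_p)).
Setting ζ = 0.31: √(1.8K_p) = 7/(2·0.31) = 11.29, so K_p = 127.5/1.8 = 70.8.

K_p = 70.8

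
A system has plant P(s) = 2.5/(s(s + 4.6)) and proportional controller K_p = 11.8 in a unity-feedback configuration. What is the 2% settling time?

T_s ≈ 1.74 s

The closed-loop denominator s² + 4.6s + 29.5 gives ω_n = √29.5 = 5.431 and ζ = 4.6/(2ω_n) = 0.4235.
2% settling time T_s ≈ 4/(ζω_n) = 4/2.3 = 1.74 s.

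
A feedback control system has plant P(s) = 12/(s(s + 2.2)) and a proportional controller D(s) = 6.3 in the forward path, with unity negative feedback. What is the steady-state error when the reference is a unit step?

The open loop D(s)P(s) has a pole at the origin (type 1), so the static position error constant is infinite and e_ss = 1/(1+∞) = 0.

0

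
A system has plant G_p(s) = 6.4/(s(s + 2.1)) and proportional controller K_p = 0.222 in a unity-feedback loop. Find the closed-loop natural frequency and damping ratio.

With unity feedback the closed-loop characteristic equation is s² + 2.1s + 0.222·6.4 = s² + 2.1s + 1.421 = 0.
Matching s² + 2ζω_n s + ω_n²: ω_n = √1.421 = 1.192 rad/s and 2ζω_n = 2.1, so ζ = 2.1/(2·1.192) = 0.881.

ω_n = 1.19 rad/s, ζ = 0.881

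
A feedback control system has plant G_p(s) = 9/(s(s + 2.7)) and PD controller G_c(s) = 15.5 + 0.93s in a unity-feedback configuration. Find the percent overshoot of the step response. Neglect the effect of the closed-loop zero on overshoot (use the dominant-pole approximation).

Forward path: (15.5 + 0.93s)·9/(s(s+2.7)). The closed-loop characteristic equation is s² + (2.7 + 9·0.93)s + 9·15.5 = 0.
That is s² + 11.07s + 139.5 = 0, so ω_n = 11.81 rad/s and ζ = 11.07/(2·11.81) = 0.4686.
%OS = 100·exp(−πζ/√(1−ζ²)) = 18.9%.

18.9%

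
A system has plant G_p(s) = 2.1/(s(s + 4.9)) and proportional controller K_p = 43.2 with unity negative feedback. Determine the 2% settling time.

From 1 + K_pG_p(s) = 0: s² + 4.9s + 90.72 = 0 ⇒ ω_n = 9.525, ζ = 0.2572.
2% settling time T_s ≈ 4/(ζω_n) = 4/2.45 = 1.63 s.

T_s ≈ 1.63 s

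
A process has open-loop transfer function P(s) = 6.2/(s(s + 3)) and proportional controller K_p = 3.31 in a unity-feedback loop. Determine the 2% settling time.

T_s ≈ 2.67 s

Closed-loop characteristic equation: s² + 3s + 20.52 = 0, so ω_n = 4.53 rad/s and ζ = 3/(2·4.53) = 0.3311.
2% settling time T_s ≈ 4/(ζω_n) = 4/1.5 = 2.67 s.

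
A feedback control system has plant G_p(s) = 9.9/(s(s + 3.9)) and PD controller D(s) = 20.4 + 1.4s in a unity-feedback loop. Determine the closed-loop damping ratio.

Forward path: (20.4 + 1.4s)·9.9/(s(s+3.9)). The closed-loop characteristic equation is s² + (3.9 + 9.9·1.4)s + 9.9·20.4 = 0.
That is s² + 17.76s + 202 = 0, so ω_n = 14.21 rad/s and ζ = 17.76/(2·14.21) = 0.6249.

ζ = 0.625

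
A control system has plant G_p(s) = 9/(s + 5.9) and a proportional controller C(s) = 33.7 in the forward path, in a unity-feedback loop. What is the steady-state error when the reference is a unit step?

0.0191

The loop is type 0. Static position error constant K_pos = C(0)·G_p(0) = 33.7·1.525 = 51.41.
Steady-state error to a unit step: e_ss = 1/(1+K_pos) = 1/52.41 = 0.0191.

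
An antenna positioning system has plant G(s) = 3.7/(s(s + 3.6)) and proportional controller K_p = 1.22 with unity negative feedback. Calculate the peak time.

T_p = 2.78 s

The closed-loop denominator s² + 3.6s + 4.514 gives ω_n = √4.514 = 2.125 and ζ = 3.6/(2ω_n) = 0.8472.
Damped frequency ω_d = ω_n√(1−ζ²) = 1.129 rad/s, so peak time T_p = π/ω_d = 2.78 s.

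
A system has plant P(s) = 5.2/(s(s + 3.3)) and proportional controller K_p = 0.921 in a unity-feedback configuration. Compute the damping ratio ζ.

ζ = 0.754

The closed-loop denominator is s(s+3.3) + 0.921·5.2 = s² + 3.3s + 4.789.
So ω_n² = 4.789 ⇒ ω_n = 2.188 rad/s, and ζ = 3.3/(2ω_n) = 0.754.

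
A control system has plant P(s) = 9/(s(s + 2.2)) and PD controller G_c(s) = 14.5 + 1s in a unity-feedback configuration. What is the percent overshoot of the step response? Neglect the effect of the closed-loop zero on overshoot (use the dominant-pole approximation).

Forward path: (14.5 + 1s)·9/(s(s+2.2)). The closed-loop characteristic equation is s² + (2.2 + 9·1)s + 9·14.5 = 0.
That is s² + 11.2s + 130.5 = 0, so ω_n = 11.42 rad/s and ζ = 11.2/(2·11.42) = 0.4902.
%OS = 100·exp(−πζ/√(1−ζ²)) = 17.1%.

17.1%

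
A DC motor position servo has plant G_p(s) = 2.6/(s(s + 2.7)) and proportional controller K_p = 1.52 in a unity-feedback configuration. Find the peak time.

The closed-loop denominator s² + 2.7s + 3.952 gives ω_n = √3.952 = 1.988 and ζ = 2.7/(2ω_n) = 0.6791.
Damped frequency ω_d = ω_n√(1−ζ²) = 1.459 rad/s, so peak time T_p = π/ω_d = 2.15 s.

T_p = 2.15 s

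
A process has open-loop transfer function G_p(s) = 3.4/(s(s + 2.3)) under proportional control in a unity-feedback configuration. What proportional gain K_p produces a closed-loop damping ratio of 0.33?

Closed-loop characteristic equation: s² + 2.3s + K_p·3.4 = 0.
So ω_n = √(3.4K_p) and 2ζω_n = 2.3, giving ζ = 2.3/(2√(3.4K_p)).
Setting ζ = 0.33: √(3.4K_p) = 2.3/(2·0.33) = 3.485, so K_p = 12.14/3.4 = 3.57.

K_p = 3.57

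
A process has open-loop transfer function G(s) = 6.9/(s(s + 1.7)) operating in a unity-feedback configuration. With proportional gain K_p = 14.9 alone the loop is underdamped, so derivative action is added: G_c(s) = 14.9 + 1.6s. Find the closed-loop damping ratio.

ζ = 0.628

Forward path: (14.9 + 1.6s)·6.9/(s(s+1.7)). The closed-loop characteristic equation is s² + (1.7 + 6.9·1.6)s + 6.9·14.9 = 0.
That is s² + 12.74s + 102.8 = 0, so ω_n = 10.14 rad/s and ζ = 12.74/(2·10.14) = 0.6282.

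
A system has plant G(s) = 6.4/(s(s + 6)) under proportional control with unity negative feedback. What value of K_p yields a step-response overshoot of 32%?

K_p = 12.1

From %OS = 100·exp(−πζ/√(1−ζ²)) = 32%, ζ = −ln(0.32)/√(π²+ln²(0.32)) = 0.341.
Characteristic equation s² + 6s + 6.4K_p = 0 gives ζ = 6/(2√(6.4K_p)).
Setting ζ = 0.341: √(6.4K_p) = 6/(2·0.341) = 8.799, so K_p = 77.42/6.4 = 12.1.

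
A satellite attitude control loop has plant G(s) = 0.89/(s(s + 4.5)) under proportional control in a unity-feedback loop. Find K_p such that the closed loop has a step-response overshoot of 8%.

From %OS = 100·exp(−πζ/√(1−ζ²)) = 8%, ζ = −ln(0.08)/√(π²+ln²(0.08)) = 0.6266.
Characteristic equation s² + 4.5s + 0.89K_p = 0 gives ζ = 4.5/(2√(0.89K_p)).
Setting ζ = 0.6266: √(0.89K_p) = 4.5/(2·0.6266) = 3.591, so K_p = 12.89/0.89 = 14.5.

K_p = 14.5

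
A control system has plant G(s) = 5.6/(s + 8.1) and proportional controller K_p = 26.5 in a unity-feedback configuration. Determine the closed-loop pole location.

Closed-loop transfer function: T(s) = K_p·G(s)/(1 + K_p·G(s)) = 148.4/(s + 8.1 + 148.4) = 148.4/(s + 156.5).
The closed-loop pole is at s = −156.5.

s = -156.5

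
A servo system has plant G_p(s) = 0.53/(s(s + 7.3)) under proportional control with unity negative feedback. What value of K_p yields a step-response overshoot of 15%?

From %OS = 100·exp(−πζ/√(1−ζ²)) = 15%, ζ = −ln(0.15)/√(π²+ln²(0.15)) = 0.5169.
Characteristic equation s² + 7.3s + 0.53K_p = 0 gives ζ = 7.3/(2√(0.53K_p)).
Setting ζ = 0.5169: √(0.53K_p) = 7.3/(2·0.5169) = 7.061, so K_p = 49.86/0.53 = 94.1.

K_p = 94.1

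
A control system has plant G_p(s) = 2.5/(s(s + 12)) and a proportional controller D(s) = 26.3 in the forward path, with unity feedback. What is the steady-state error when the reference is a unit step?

The open loop D(s)G_p(s) has a pole at the origin (type 1), so the static position error constant is infinite and e_ss = 1/(1+∞) = 0.

0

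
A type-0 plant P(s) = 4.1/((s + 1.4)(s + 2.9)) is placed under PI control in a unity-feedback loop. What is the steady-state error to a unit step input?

0

The PI controller's integrator makes the forward path type 1, so e_ss to a step is zero.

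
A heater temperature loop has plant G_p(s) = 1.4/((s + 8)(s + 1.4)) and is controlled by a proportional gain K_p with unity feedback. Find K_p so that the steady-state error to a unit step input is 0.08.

Steady-state error for a unit step on this type-0 loop is 1/(1 + K_p·G_p(0)).
G_p(0) = 0.125. Require 1/(1 + K_p·0.125) = 0.08, so 1 + 0.125·K_p = 12.5.
K_p = (12.5 − 1)/0.125 = 92.

K_p = 92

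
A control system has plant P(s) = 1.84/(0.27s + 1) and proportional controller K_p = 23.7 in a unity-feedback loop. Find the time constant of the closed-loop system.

Closed loop: T(s) = K_p·P/(1+K_p·P) = 43.61/(0.27s + 1 + 43.61), with pole at s = −(1 + 43.61)/0.27 = −165.2.
Closed-loop time constant τ = 1/165.2 = 0.00605 s.

τ = 0.00605 s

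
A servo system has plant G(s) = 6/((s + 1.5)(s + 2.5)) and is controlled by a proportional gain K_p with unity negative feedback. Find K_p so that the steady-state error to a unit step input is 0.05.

K_p = 11.9

The loop is type 0, so e_ss(step) = 1/(1 + K_pos) with K_pos = K_p·G(0).
G(0) = 1.6. Require 1/(1 + K_p·1.6) = 0.05, so 1 + 1.6·K_p = 20.
K_p = (20 − 1)/1.6 = 11.9.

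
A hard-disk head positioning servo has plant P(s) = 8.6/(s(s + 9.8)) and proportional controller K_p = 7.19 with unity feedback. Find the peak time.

The closed-loop denominator s² + 9.8s + 61.83 gives ω_n = √61.83 = 7.863 and ζ = 9.8/(2ω_n) = 0.6231.
Damped frequency ω_d = ω_n√(1−ζ²) = 6.15 rad/s, so peak time T_p = π/ω_d = 0.511 s.

T_p = 0.511 s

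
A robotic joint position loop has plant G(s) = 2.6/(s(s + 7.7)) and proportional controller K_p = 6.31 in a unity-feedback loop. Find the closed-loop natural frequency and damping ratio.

ω_n = 4.05 rad/s, ζ = 0.951

1 + K_p·G(s) = 0 gives s² + 7.7s + 16.41 = 0.
Matching s² + 2ζω_n s + ω_n²: ω_n = √16.41 = 4.05 rad/s and 2ζω_n = 7.7, so ζ = 7.7/(2·4.05) = 0.951.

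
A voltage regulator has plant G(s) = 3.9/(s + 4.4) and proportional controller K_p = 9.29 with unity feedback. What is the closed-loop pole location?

s = -40.63

Closed-loop transfer function: T(s) = K_p·G(s)/(1 + K_p·G(s)) = 36.23/(s + 4.4 + 36.23) = 36.23/(s + 40.63).
The closed-loop pole is at s = −40.63.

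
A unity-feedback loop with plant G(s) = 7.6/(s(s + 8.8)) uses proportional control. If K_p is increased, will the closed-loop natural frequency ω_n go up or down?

ω_n = √(7.6·K_p), which grows with K_p.

increase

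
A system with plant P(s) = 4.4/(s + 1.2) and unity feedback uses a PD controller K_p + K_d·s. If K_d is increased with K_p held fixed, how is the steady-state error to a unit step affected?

unchanged

K_d affects only the transient (the s-coefficient); the DC loop gain, and hence e_ss, depends only on K_p.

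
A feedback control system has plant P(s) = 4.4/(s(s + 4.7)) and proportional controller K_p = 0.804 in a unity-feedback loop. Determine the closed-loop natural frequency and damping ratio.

1 + K_p·P(s) = 0 gives s² + 4.7s + 3.538 = 0.
Matching s² + 2ζω_n s + ω_n²: ω_n = √3.538 = 1.881 rad/s and 2ζω_n = 4.7, so ζ = 4.7/(2·1.881) = 1.25.

ω_n = 1.88 rad/s, ζ = 1.25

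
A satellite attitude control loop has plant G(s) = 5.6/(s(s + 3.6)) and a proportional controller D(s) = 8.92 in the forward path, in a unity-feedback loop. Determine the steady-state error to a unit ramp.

0.0721

The loop has one pole at the origin (type 1). Velocity error constant K_v = lim_{s→0} s·D(s)G(s) = 8.92·5.6/3.6 = 13.88.
Steady-state error to a unit ramp: e_ss = 1/K_v = 0.0721.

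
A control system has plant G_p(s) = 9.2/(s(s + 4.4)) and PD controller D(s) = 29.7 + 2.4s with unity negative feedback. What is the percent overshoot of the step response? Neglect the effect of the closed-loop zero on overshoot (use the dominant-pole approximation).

Forward path: (29.7 + 2.4s)·9.2/(s(s+4.4)). The closed-loop characteristic equation is s² + (4.4 + 9.2·2.4)s + 9.2·29.7 = 0.
That is s² + 26.48s + 273.2 = 0, so ω_n = 16.53 rad/s and ζ = 26.48/(2·16.53) = 0.801.
%OS = 100·exp(−πζ/√(1−ζ²)) = 1.5%.

1.5%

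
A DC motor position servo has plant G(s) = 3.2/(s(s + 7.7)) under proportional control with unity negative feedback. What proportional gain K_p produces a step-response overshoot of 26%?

From %OS = 100·exp(−πζ/√(1−ζ²)) = 26%, ζ = −ln(0.26)/√(π²+ln²(0.26)) = 0.3941.
Characteristic equation s² + 7.7s + 3.2K_p = 0 gives ζ = 7.7/(2√(3.2K_p)).
Setting ζ = 0.3941: √(3.2K_p) = 7.7/(2·0.3941) = 9.769, so K_p = 95.44/3.2 = 29.8.

K_p = 29.8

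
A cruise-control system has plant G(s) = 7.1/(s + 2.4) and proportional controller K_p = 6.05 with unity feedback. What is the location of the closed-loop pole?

s = -45.35

Closed-loop transfer function: T(s) = K_p·G(s)/(1 + K_p·G(s)) = 42.95/(s + 2.4 + 42.95) = 42.95/(s + 45.35).
The closed-loop pole is at s = −45.35.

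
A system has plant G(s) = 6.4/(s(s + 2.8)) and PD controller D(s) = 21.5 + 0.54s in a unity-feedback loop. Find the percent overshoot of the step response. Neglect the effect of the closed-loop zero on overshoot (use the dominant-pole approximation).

Forward path: (21.5 + 0.54s)·6.4/(s(s+2.8)). The closed-loop characteristic equation is s² + (2.8 + 6.4·0.54)s + 6.4·21.5 = 0.
That is s² + 6.256s + 137.6 = 0, so ω_n = 11.73 rad/s and ζ = 6.256/(2·11.73) = 0.2667.
%OS = 100·exp(−πζ/√(1−ζ²)) = 41.9%.

41.9%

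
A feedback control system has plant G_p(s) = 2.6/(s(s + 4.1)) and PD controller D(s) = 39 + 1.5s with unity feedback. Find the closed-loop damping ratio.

ζ = 0.397

Forward path: (39 + 1.5s)·2.6/(s(s+4.1)). The closed-loop characteristic equation is s² + (4.1 + 2.6·1.5)s + 2.6·39 = 0.
That is s² + 8s + 101.4 = 0, so ω_n = 10.07 rad/s and ζ = 8/(2·10.07) = 0.3972.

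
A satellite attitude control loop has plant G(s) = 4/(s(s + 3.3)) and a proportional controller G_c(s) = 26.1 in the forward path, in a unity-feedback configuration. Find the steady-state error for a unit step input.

0

The open loop G_c(s)G(s) has a pole at the origin (type 1), so the static position error constant is infinite and e_ss = 1/(1+∞) = 0.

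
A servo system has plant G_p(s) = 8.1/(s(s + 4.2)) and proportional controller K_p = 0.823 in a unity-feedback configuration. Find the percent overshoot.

From 1 + K_pG_p(s) = 0: s² + 4.2s + 6.666 = 0 ⇒ ω_n = 2.582, ζ = 0.8133.
%OS = 100·exp(−πζ/√(1−ζ²)) = 100·exp(−π·0.8133/√0.3385) = 1.24%.

1.24%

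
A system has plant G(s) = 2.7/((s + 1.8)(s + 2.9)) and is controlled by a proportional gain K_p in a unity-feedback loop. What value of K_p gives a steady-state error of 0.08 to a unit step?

K_p = 22.2

The loop is type 0, so e_ss(step) = 1/(1 + K_pos) with K_pos = K_p·G(0).
G(0) = 0.5172. Require 1/(1 + K_p·0.5172) = 0.08, so 1 + 0.5172·K_p = 12.5.
K_p = (12.5 − 1)/0.5172 = 22.2.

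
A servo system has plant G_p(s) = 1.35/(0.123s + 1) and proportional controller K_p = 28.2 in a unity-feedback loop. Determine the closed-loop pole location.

Closed loop: T(s) = K_p·G_p/(1+K_p·G_p) = 38.07/(0.123s + 1 + 38.07), with pole at s = −(1 + 38.07)/0.123 = −317.6.

s = -317.6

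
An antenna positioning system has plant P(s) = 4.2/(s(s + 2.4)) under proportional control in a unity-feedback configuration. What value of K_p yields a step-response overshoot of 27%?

K_p = 2.32

From %OS = 100·exp(−πζ/√(1−ζ²)) = 27%, ζ = −ln(0.27)/√(π²+ln²(0.27)) = 0.3847.
Characteristic equation s² + 2.4s + 4.2K_p = 0 gives ζ = 2.4/(2√(4.2K_p)).
Setting ζ = 0.3847: √(4.2K_p) = 2.4/(2·0.3847) = 3.119, so K_p = 9.73/4.2 = 2.32.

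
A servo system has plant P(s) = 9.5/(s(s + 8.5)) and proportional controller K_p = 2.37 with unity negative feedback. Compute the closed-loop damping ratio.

ζ = 0.896

The closed-loop denominator is s(s+8.5) + 2.37·9.5 = s² + 8.5s + 22.52.
Matching s² + 2ζω_n s + ω_n²: ω_n = √22.52 = 4.745 rad/s and 2ζω_n = 8.5, so ζ = 8.5/(2·4.745) = 0.896.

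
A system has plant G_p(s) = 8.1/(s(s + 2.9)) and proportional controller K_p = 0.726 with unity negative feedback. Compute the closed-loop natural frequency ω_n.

ω_n = 2.42 rad/s

The closed-loop denominator is s(s+2.9) + 0.726·8.1 = s² + 2.9s + 5.881.
So ω_n² = 5.881 ⇒ ω_n = 2.425 rad/s, and ζ = 2.9/(2ω_n) = 0.598.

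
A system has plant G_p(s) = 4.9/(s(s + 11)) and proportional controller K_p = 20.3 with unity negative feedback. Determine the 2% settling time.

From 1 + K_pG_p(s) = 0: s² + 11s + 99.47 = 0 ⇒ ω_n = 9.973, ζ = 0.5515.
2% settling time T_s ≈ 4/(ζω_n) = 4/5.5 = 0.727 s.

T_s ≈ 0.727 s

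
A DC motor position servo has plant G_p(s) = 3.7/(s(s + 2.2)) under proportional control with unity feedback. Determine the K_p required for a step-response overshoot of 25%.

From %OS = 100·exp(−πζ/√(1−ζ²)) = 25%, ζ = −ln(0.25)/√(π²+ln²(0.25)) = 0.4037.
Characteristic equation s² + 2.2s + 3.7K_p = 0 gives ζ = 2.2/(2√(3.7K_p)).
Setting ζ = 0.4037: √(3.7K_p) = 2.2/(2·0.4037) = 2.725, so K_p = 7.424/3.7 = 2.01.

K_p = 2.01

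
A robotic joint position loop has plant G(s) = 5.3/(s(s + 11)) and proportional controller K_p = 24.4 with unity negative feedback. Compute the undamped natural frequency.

1 + K_p·G(s) = 0 gives s² + 11s + 129.3 = 0.
So ω_n² = 129.3 ⇒ ω_n = 11.37 rad/s, and ζ = 11/(2ω_n) = 0.484.

ω_n = 11.4 rad/s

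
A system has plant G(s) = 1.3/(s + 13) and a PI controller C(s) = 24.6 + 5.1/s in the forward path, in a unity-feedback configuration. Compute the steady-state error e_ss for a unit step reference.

0

The open loop C(s)G(s) has a pole at the origin (type 1), so the static position error constant is infinite and e_ss = 1/(1+∞) = 0.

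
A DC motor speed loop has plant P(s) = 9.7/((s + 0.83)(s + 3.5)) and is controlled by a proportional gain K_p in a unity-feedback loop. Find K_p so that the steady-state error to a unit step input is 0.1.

For a type-0 loop with proportional control, e_ss = 1/(1 + K_p·P(0)).
P(0) = 3.339. Require 1/(1 + K_p·3.339) = 0.1, so 1 + 3.339·K_p = 10.
K_p = (10 − 1)/3.339 = 2.7.

K_p = 2.7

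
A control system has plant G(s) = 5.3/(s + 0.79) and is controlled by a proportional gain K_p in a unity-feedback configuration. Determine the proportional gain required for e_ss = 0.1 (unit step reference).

The loop is type 0, so e_ss(step) = 1/(1 + K_pos) with K_pos = K_p·G(0).
G(0) = 6.709. Require 1/(1 + K_p·6.709) = 0.1, so 1 + 6.709·K_p = 10.
K_p = (10 − 1)/6.709 = 1.34.

K_p = 1.34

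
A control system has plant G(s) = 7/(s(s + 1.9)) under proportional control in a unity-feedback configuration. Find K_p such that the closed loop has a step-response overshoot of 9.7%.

K_p = 0.363

From %OS = 100·exp(−πζ/√(1−ζ²)) = 9.7%, ζ = −ln(0.097)/√(π²+ln²(0.097)) = 0.5962.
Characteristic equation s² + 1.9s + 7K_p = 0 gives ζ = 1.9/(2√(7K_p)).
Setting ζ = 0.5962: √(7K_p) = 1.9/(2·0.5962) = 1.593, so K_p = 2.539/7 = 0.363.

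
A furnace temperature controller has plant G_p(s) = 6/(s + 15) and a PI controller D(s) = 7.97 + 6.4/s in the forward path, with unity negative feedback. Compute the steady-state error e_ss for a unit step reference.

The open loop D(s)G_p(s) has a pole at the origin (type 1), so the static position error constant is infinite and e_ss = 1/(1+∞) = 0.

0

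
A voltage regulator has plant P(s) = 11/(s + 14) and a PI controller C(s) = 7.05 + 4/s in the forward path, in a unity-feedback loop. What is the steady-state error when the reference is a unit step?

The open loop C(s)P(s) has a pole at the origin (type 1), so the static position error constant is infinite and e_ss = 1/(1+∞) = 0.

0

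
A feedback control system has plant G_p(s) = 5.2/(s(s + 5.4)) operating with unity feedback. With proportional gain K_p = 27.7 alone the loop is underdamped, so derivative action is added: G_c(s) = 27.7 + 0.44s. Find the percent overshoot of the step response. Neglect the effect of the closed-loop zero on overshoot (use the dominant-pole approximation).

34.6%

Forward path: (27.7 + 0.44s)·5.2/(s(s+5.4)). The closed-loop characteristic equation is s² + (5.4 + 5.2·0.44)s + 5.2·27.7 = 0.
That is s² + 7.688s + 144 = 0, so ω_n = 12 rad/s and ζ = 7.688/(2·12) = 0.3203.
%OS = 100·exp(−πζ/√(1−ζ²)) = 34.6%.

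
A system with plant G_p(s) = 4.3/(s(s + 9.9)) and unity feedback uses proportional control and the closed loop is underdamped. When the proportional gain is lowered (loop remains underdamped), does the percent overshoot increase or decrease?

decrease

ζ = 9.9/(2√(4.3K_p)) rises as K_p falls; higher damping means less overshoot.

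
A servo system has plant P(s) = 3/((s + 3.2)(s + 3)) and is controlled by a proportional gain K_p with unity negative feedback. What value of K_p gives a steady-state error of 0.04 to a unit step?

The loop is type 0, so e_ss(step) = 1/(1 + K_pos) with K_pos = K_p·P(0).
P(0) = 0.3125. Require 1/(1 + K_p·0.3125) = 0.04, so 1 + 0.3125·K_p = 25.
K_p = (25 − 1)/0.3125 = 76.8.

K_p = 76.8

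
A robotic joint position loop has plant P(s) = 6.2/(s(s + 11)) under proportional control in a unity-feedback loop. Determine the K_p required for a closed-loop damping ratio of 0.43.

K_p = 26.4

Closed-loop characteristic equation: s² + 11s + K_p·6.2 = 0.
So ω_n = √(6.2K_p) and 2ζω_n = 11, giving ζ = 11/(2√(6.2K_p)).
Setting ζ = 0.43: √(6.2K_p) = 11/(2·0.43) = 12.79, so K_p = 163.6/6.2 = 26.4.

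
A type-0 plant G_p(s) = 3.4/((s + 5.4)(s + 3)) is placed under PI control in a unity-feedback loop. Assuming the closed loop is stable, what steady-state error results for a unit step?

0

The PI controller's integrator makes the forward path type 1, so e_ss to a step is zero.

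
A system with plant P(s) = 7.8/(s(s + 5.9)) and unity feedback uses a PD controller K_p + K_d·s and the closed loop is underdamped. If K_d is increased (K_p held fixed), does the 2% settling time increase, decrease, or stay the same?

decrease

Characteristic equation s² + (5.9 + 7.8K_d)s + 7.8K_p = 0: raising K_d increases ζω_n = (5.9+7.8K_d)/2 while the loop stays underdamped, so T_s ≈ 4/(ζω_n) decreases.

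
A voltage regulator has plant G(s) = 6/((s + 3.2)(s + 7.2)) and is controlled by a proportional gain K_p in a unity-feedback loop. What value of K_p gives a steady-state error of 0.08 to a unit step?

K_p = 44.2

Steady-state error for a unit step on this type-0 loop is 1/(1 + K_p·G(0)).
G(0) = 0.2604. Require 1/(1 + K_p·0.2604) = 0.08, so 1 + 0.2604·K_p = 12.5.
K_p = (12.5 − 1)/0.2604 = 44.2.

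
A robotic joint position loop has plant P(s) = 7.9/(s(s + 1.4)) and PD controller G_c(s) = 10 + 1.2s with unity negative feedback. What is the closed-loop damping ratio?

ζ = 0.612

Forward path: (10 + 1.2s)·7.9/(s(s+1.4)). The closed-loop characteristic equation is s² + (1.4 + 7.9·1.2)s + 7.9·10 = 0.
That is s² + 10.88s + 79 = 0, so ω_n = 8.888 rad/s and ζ = 10.88/(2·8.888) = 0.612.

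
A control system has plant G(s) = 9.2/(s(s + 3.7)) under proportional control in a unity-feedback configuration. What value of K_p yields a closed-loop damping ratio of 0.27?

K_p = 5.1

Closed-loop characteristic equation: s² + 3.7s + K_p·9.2 = 0.
So ω_n = √(9.2K_p) and 2ζω_n = 3.7, giving ζ = 3.7/(2√(9.2K_p)).
Setting ζ = 0.27: √(9.2K_p) = 3.7/(2·0.27) = 6.852, so K_p = 46.95/9.2 = 5.1.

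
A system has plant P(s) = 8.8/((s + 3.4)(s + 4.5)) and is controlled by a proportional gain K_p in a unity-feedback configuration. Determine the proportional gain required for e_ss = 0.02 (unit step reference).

K_p = 85.2

Steady-state error for a unit step on this type-0 loop is 1/(1 + K_p·P(0)).
P(0) = 0.5752. Require 1/(1 + K_p·0.5752) = 0.02, so 1 + 0.5752·K_p = 50.
K_p = (50 − 1)/0.5752 = 85.2.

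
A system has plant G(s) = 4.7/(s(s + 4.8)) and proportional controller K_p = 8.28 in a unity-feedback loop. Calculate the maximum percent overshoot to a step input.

27%

Closed-loop characteristic equation: s² + 4.8s + 38.92 = 0, so ω_n = 6.238 rad/s and ζ = 4.8/(2·6.238) = 0.3847.
%OS = 100·exp(−πζ/√(1−ζ²)) = 100·exp(−π·0.3847/√0.852) = 27%.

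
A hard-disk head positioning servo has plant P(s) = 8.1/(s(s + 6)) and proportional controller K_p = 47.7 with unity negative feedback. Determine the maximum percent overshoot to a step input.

The closed-loop denominator s² + 6s + 386.4 gives ω_n = √386.4 = 19.66 and ζ = 6/(2ω_n) = 0.1526.
%OS = 100·exp(−πζ/√(1−ζ²)) = 100·exp(−π·0.1526/√0.9767) = 61.6%.

61.6%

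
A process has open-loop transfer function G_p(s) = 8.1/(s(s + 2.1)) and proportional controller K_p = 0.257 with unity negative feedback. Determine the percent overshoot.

3.57%

Closed-loop characteristic equation: s² + 2.1s + 2.082 = 0, so ω_n = 1.443 rad/s and ζ = 2.1/(2·1.443) = 0.7277.
%OS = 100·exp(−πζ/√(1−ζ²)) = 100·exp(−π·0.7277/√0.4704) = 3.57%.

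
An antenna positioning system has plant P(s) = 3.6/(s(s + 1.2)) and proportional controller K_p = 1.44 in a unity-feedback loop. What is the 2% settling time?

From 1 + K_pP(s) = 0: s² + 1.2s + 5.184 = 0 ⇒ ω_n = 2.277, ζ = 0.2635.
2% settling time T_s ≈ 4/(ζω_n) = 4/0.6 = 6.67 s.

T_s ≈ 6.67 s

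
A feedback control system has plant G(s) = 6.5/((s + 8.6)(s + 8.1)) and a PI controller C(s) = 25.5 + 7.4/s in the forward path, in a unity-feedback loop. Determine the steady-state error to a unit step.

0

The open loop C(s)G(s) has a pole at the origin (type 1), so the static position error constant is infinite and e_ss = 1/(1+∞) = 0.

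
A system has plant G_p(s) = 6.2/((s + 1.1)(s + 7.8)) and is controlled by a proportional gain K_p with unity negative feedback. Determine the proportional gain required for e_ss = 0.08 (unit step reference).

K_p = 15.9

Steady-state error for a unit step on this type-0 loop is 1/(1 + K_p·G_p(0)).
G_p(0) = 0.7226. Require 1/(1 + K_p·0.7226) = 0.08, so 1 + 0.7226·K_p = 12.5.
K_p = (12.5 − 1)/0.7226 = 15.9.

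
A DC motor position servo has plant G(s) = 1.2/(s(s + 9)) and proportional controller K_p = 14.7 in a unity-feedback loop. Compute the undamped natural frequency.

ω_n = 4.2 rad/s

With unity feedback the closed-loop characteristic equation is s² + 9s + 14.7·1.2 = s² + 9s + 17.64 = 0.
Matching s² + 2ζω_n s + ω_n²: ω_n = √17.64 = 4.2 rad/s and 2ζω_n = 9, so ζ = 9/(2·4.2) = 1.07.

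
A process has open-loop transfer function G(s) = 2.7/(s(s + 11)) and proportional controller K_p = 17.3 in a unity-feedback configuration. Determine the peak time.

Closed-loop characteristic equation: s² + 11s + 46.71 = 0, so ω_n = 6.834 rad/s and ζ = 11/(2·6.834) = 0.8047.
Damped frequency ω_d = ω_n√(1−ζ²) = 4.057 rad/s, so peak time T_p = π/ω_d = 0.774 s.

T_p = 0.774 s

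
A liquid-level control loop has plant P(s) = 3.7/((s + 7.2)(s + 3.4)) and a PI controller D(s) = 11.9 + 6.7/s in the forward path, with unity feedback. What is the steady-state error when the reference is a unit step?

0

The open loop D(s)P(s) has a pole at the origin (type 1), so the static position error constant is infinite and e_ss = 1/(1+∞) = 0.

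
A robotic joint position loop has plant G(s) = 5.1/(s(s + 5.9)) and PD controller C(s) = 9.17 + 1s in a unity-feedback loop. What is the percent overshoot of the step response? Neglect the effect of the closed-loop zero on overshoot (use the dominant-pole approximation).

Forward path: (9.17 + 1s)·5.1/(s(s+5.9)). The closed-loop characteristic equation is s² + (5.9 + 5.1·1)s + 5.1·9.17 = 0.
That is s² + 11s + 46.77 = 0, so ω_n = 6.839 rad/s and ζ = 11/(2·6.839) = 0.8043.
%OS = 100·exp(−πζ/√(1−ζ²)) = 1.42%.

1.42%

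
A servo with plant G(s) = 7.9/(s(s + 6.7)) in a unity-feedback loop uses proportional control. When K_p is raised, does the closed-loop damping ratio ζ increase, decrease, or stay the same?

ζ = 6.7/(2√(7.9K_p)); increasing K_p raises the denominator, so ζ falls.

decrease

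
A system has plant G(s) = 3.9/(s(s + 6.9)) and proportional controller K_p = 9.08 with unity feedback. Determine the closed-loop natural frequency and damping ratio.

ω_n = 5.95 rad/s, ζ = 0.58

With unity feedback the closed-loop characteristic equation is s² + 6.9s + 9.08·3.9 = s² + 6.9s + 35.41 = 0.
Matching s² + 2ζω_n s + ω_n²: ω_n = √35.41 = 5.951 rad/s and 2ζω_n = 6.9, so ζ = 6.9/(2·5.951) = 0.58.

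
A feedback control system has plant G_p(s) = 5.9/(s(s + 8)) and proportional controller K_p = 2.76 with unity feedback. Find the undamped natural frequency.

The closed-loop denominator is s(s+8) + 2.76·5.9 = s² + 8s + 16.28.
So ω_n² = 16.28 ⇒ ω_n = 4.035 rad/s, and ζ = 8/(2ω_n) = 0.991.

ω_n = 4.04 rad/s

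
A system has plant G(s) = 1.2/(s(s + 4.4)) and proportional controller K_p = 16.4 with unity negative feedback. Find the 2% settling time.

T_s ≈ 1.82 s

From 1 + K_pG(s) = 0: s² + 4.4s + 19.68 = 0 ⇒ ω_n = 4.436, ζ = 0.4959.
2% settling time T_s ≈ 4/(ζω_n) = 4/2.2 = 1.82 s.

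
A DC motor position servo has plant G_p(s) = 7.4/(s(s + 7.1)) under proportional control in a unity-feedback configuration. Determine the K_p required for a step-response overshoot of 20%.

K_p = 8.19

From %OS = 100·exp(−πζ/√(1−ζ²)) = 20%, ζ = −ln(0.2)/√(π²+ln²(0.2)) = 0.4559.
Characteristic equation s² + 7.1s + 7.4K_p = 0 gives ζ = 7.1/(2√(7.4K_p)).
Setting ζ = 0.4559: √(7.4K_p) = 7.1/(2·0.4559) = 7.786, so K_p = 60.62/7.4 = 8.19.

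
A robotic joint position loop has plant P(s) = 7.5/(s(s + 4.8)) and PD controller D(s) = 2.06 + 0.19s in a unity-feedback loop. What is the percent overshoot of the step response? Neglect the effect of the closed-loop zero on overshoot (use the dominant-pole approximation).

1.7%

Forward path: (2.06 + 0.19s)·7.5/(s(s+4.8)). The closed-loop characteristic equation is s² + (4.8 + 7.5·0.19)s + 7.5·2.06 = 0.
That is s² + 6.225s + 15.45 = 0, so ω_n = 3.931 rad/s and ζ = 6.225/(2·3.931) = 0.7919.
%OS = 100·exp(−πζ/√(1−ζ²)) = 1.7%.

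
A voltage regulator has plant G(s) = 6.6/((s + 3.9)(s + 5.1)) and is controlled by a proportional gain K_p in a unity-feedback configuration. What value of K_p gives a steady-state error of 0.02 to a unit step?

K_p = 148

The loop is type 0, so e_ss(step) = 1/(1 + K_pos) with K_pos = K_p·G(0).
G(0) = 0.3318. Require 1/(1 + K_p·0.3318) = 0.02, so 1 + 0.3318·K_p = 50.
K_p = (50 − 1)/0.3318 = 148.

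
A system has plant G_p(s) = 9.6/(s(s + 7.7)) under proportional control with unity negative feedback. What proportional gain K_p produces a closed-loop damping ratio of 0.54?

Closed-loop characteristic equation: s² + 7.7s + K_p·9.6 = 0.
So ω_n = √(9.6K_p) and 2ζω_n = 7.7, giving ζ = 7.7/(2√(9.6K_p)).
Setting ζ = 0.54: √(9.6K_p) = 7.7/(2·0.54) = 7.13, so K_p = 50.83/9.6 = 5.29.

K_p = 5.29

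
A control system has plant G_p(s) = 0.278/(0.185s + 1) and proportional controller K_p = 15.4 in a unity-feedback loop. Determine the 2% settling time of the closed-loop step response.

Closed loop: T(s) = K_p·G_p/(1+K_p·G_p) = 4.281/(0.185s + 1 + 4.281), with pole at s = −(1 + 4.281)/0.185 = −28.55.
τ = 1/28.55 = 0.03503 s, so 2% settling time ≈ 4τ = 0.14 s.

T_s ≈ 0.14 s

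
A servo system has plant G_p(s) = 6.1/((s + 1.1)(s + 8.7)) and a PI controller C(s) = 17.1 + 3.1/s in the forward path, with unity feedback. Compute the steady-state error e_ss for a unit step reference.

The open loop C(s)G_p(s) has a pole at the origin (type 1), so the static position error constant is infinite and e_ss = 1/(1+∞) = 0.

0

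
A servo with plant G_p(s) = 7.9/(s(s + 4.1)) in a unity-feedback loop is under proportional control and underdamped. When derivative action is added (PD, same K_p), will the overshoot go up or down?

With PD the characteristic equation becomes s² + (a + K·K_d)s + K·K_p = 0; the damping term grows, ζ rises, overshoot falls.

decrease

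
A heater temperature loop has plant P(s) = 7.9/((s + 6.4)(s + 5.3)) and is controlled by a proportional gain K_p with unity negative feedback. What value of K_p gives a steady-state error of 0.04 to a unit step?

K_p = 103

Steady-state error for a unit step on this type-0 loop is 1/(1 + K_p·P(0)).
P(0) = 0.2329. Require 1/(1 + K_p·0.2329) = 0.04, so 1 + 0.2329·K_p = 25.
K_p = (25 − 1)/0.2329 = 103.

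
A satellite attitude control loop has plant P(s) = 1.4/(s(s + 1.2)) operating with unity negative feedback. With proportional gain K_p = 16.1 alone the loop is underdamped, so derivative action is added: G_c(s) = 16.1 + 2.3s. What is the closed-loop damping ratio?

ζ = 0.465

Forward path: (16.1 + 2.3s)·1.4/(s(s+1.2)). The closed-loop characteristic equation is s² + (1.2 + 1.4·2.3)s + 1.4·16.1 = 0.
That is s² + 4.42s + 22.54 = 0, so ω_n = 4.748 rad/s and ζ = 4.42/(2·4.748) = 0.4655.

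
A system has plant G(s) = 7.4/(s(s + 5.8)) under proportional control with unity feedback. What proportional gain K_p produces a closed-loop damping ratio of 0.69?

K_p = 2.39

Closed-loop characteristic equation: s² + 5.8s + K_p·7.4 = 0.
So ω_n = √(7.4K_p) and 2ζω_n = 5.8, giving ζ = 5.8/(2√(7.4K_p)).
Setting ζ = 0.69: √(7.4K_p) = 5.8/(2·0.69) = 4.203, so K_p = 17.66/7.4 = 2.39.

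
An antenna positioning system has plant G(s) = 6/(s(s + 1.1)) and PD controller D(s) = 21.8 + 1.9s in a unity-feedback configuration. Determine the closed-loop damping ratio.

Forward path: (21.8 + 1.9s)·6/(s(s+1.1)). The closed-loop characteristic equation is s² + (1.1 + 6·1.9)s + 6·21.8 = 0.
That is s² + 12.5s + 130.8 = 0, so ω_n = 11.44 rad/s and ζ = 12.5/(2·11.44) = 0.5465.

ζ = 0.546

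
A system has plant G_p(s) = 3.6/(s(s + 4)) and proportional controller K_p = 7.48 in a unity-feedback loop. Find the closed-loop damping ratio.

ζ = 0.385

The closed-loop denominator is s(s+4) + 7.48·3.6 = s² + 4s + 26.93.
Matching s² + 2ζω_n s + ω_n²: ω_n = √26.93 = 5.189 rad/s and 2ζω_n = 4, so ζ = 4/(2·5.189) = 0.385.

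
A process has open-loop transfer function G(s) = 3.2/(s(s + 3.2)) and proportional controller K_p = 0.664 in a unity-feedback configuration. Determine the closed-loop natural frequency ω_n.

With unity feedback the closed-loop characteristic equation is s² + 3.2s + 0.664·3.2 = s² + 3.2s + 2.125 = 0.
So ω_n² = 2.125 ⇒ ω_n = 1.458 rad/s, and ζ = 3.2/(2ω_n) = 1.1.

ω_n = 1.46 rad/s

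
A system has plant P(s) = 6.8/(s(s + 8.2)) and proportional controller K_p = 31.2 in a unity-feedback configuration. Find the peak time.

The closed-loop denominator s² + 8.2s + 212.2 gives ω_n = √212.2 = 14.57 and ζ = 8.2/(2ω_n) = 0.2815.
Damped frequency ω_d = ω_n√(1−ζ²) = 13.98 rad/s, so peak time T_p = π/ω_d = 0.225 s.

T_p = 0.225 s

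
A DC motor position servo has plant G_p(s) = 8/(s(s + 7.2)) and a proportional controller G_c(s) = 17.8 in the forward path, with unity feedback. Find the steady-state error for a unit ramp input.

0.0506

The loop has one pole at the origin (type 1). Velocity error constant K_v = lim_{s→0} s·G_c(s)G_p(s) = 17.8·8/7.2 = 19.78.
Steady-state error to a unit ramp: e_ss = 1/K_v = 0.0506.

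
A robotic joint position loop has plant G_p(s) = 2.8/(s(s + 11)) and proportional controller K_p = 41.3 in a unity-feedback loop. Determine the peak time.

The closed-loop denominator s² + 11s + 115.6 gives ω_n = √115.6 = 10.75 and ζ = 11/(2ω_n) = 0.5115.
Damped frequency ω_d = ω_n√(1−ζ²) = 9.241 rad/s, so peak time T_p = π/ω_d = 0.34 s.

T_p = 0.34 s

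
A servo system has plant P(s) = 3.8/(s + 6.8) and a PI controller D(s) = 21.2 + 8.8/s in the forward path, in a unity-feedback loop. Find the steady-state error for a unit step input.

The open loop D(s)P(s) has a pole at the origin (type 1), so the static position error constant is infinite and e_ss = 1/(1+∞) = 0.

0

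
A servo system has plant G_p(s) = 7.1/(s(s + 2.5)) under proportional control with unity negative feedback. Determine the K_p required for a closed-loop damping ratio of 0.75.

Closed-loop characteristic equation: s² + 2.5s + K_p·7.1 = 0.
So ω_n = √(7.1K_p) and 2ζω_n = 2.5, giving ζ = 2.5/(2√(7.1K_p)).
Setting ζ = 0.75: √(7.1K_p) = 2.5/(2·0.75) = 1.667, so K_p = 2.778/7.1 = 0.391.

K_p = 0.391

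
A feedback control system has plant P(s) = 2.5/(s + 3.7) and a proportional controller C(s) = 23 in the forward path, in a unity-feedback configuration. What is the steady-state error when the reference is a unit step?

0.0605

The loop is type 0. Static position error constant K_pos = C(0)·P(0) = 23·0.6757 = 15.54.
Steady-state error to a unit step: e_ss = 1/(1+K_pos) = 1/16.54 = 0.0605.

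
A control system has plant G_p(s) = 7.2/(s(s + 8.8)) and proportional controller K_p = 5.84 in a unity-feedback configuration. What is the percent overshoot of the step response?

Closed-loop characteristic equation: s² + 8.8s + 42.05 = 0, so ω_n = 6.484 rad/s and ζ = 8.8/(2·6.484) = 0.6785.
%OS = 100·exp(−πζ/√(1−ζ²)) = 100·exp(−π·0.6785/√0.5396) = 5.49%.

5.49%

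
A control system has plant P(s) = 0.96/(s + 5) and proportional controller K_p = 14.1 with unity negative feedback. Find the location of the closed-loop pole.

s = -18.54

Closed-loop transfer function: T(s) = K_p·P(s)/(1 + K_p·P(s)) = 13.54/(s + 5 + 13.54) = 13.54/(s + 18.54).
The closed-loop pole is at s = −18.54.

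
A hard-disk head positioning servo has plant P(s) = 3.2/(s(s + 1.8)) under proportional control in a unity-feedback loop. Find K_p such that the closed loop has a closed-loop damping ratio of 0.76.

K_p = 0.438

Closed-loop characteristic equation: s² + 1.8s + K_p·3.2 = 0.
So ω_n = √(3.2K_p) and 2ζω_n = 1.8, giving ζ = 1.8/(2√(3.2K_p)).
Setting ζ = 0.76: √(3.2K_p) = 1.8/(2·0.76) = 1.184, so K_p = 1.402/3.2 = 0.438.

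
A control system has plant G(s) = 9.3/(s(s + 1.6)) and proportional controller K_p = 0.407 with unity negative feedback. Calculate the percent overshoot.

Closed-loop characteristic equation: s² + 1.6s + 3.785 = 0, so ω_n = 1.946 rad/s and ζ = 1.6/(2·1.946) = 0.4112.
%OS = 100·exp(−πζ/√(1−ζ²)) = 100·exp(−π·0.4112/√0.8309) = 24.2%.

24.2%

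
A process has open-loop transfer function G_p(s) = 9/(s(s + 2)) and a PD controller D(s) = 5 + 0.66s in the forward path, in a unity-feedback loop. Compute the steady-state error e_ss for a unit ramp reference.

0.0444

The loop has one pole at the origin (type 1). Velocity error constant K_v = lim_{s→0} s·D(s)G_p(s) = 5·9/2 = 22.5.
Steady-state error to a unit ramp: e_ss = 1/K_v = 0.0444.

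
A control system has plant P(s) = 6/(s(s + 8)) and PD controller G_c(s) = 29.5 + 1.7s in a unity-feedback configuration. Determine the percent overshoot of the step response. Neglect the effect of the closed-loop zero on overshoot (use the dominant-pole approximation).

Forward path: (29.5 + 1.7s)·6/(s(s+8)). The closed-loop characteristic equation is s² + (8 + 6·1.7)s + 6·29.5 = 0.
That is s² + 18.2s + 177 = 0, so ω_n = 13.3 rad/s and ζ = 18.2/(2·13.3) = 0.684.
%OS = 100·exp(−πζ/√(1−ζ²)) = 5.26%.

5.26%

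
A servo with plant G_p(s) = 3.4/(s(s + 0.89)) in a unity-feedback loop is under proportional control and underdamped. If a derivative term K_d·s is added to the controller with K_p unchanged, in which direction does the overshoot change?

With PD the characteristic equation becomes s² + (a + K·K_d)s + K·K_p = 0; the damping term grows, ζ rises, overshoot falls.

decrease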